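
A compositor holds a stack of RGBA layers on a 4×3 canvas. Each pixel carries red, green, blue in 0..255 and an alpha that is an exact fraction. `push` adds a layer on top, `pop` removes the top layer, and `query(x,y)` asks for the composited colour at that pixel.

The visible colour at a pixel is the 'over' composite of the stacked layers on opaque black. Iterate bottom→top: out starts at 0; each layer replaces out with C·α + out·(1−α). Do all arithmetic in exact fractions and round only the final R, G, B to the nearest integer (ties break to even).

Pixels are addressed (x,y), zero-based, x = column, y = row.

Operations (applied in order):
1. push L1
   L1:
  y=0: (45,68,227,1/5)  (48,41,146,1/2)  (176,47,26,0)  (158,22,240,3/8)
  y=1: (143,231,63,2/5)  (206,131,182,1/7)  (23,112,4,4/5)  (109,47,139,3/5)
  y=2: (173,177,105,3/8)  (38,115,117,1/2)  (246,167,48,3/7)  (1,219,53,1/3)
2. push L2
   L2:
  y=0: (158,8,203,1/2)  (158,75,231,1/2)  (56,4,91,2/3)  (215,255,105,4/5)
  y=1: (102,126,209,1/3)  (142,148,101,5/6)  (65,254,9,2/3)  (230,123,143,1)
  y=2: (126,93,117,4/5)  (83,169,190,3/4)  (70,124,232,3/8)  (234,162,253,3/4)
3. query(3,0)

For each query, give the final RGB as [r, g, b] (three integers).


query (3,0) [L1,L2] — begin 0,0,0
L1 α=3/8: [237/4, 33/4, 90]
L2 α=4/5: [3677/20, 4113/20, 102]
→ [184, 206, 102]


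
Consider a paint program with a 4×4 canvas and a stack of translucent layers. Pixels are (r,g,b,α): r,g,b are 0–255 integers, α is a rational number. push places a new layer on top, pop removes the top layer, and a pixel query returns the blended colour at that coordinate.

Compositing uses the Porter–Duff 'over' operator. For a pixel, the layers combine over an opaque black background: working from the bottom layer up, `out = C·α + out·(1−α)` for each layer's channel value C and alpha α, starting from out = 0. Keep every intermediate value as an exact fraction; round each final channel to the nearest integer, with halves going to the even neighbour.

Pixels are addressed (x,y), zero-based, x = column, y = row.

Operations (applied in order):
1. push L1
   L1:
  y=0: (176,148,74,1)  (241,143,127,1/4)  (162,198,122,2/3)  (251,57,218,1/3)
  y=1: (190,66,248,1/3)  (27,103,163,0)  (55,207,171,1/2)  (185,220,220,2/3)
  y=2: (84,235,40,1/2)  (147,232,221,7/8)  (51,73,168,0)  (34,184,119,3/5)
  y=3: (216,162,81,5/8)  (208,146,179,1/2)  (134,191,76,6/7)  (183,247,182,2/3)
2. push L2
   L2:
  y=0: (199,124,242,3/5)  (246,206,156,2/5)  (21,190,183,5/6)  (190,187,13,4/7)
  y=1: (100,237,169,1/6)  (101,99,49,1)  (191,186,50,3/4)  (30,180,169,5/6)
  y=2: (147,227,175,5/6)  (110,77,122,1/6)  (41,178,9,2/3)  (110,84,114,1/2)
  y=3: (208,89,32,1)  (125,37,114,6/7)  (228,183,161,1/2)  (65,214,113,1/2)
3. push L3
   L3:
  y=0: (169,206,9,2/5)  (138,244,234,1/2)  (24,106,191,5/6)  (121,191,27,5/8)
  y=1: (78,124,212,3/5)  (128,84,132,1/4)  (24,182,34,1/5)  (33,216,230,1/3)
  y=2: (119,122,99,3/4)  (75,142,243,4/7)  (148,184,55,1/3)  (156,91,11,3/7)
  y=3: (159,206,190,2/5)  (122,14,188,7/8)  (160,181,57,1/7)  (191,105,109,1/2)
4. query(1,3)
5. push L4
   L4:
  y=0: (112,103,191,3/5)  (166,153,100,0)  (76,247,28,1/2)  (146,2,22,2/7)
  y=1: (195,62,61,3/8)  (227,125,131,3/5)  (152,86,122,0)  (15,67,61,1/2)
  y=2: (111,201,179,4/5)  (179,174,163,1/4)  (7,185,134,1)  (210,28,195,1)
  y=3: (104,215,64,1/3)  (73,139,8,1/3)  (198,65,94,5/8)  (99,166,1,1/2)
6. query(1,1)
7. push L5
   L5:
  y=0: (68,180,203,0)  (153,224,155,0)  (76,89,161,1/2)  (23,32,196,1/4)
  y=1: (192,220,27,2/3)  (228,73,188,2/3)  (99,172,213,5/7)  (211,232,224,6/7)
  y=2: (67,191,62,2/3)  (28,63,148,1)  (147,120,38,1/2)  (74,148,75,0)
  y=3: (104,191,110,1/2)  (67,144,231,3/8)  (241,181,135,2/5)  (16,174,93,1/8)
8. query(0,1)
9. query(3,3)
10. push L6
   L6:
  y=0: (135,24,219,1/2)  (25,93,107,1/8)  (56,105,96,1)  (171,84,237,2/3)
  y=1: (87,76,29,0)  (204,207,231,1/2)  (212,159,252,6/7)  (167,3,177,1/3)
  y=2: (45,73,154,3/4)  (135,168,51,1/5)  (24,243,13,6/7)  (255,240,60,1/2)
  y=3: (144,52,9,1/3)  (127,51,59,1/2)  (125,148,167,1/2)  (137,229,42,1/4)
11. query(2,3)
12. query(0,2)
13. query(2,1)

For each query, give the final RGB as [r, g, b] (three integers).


query (1,3) [L1,L2,L3] — begin 0,0,0
+L1 (α=1/2) → [104, 73, 179/2]
+L2 (α=6/7) → [122, 295/7, 221/2]
+L3 (α=7/8) → [122, 981/56, 2853/16]
→ [122, 18, 178]

query (1,1) [L1,L2,L3,L4] — begin 0,0,0
L1 α=0: [0, 0, 0]
L2 α=1: [101, 99, 49]
L3 α=1/4: [431/4, 381/4, 279/4]
L4 α=3/5: [1793/10, 1131/10, 213/2]
→ [179, 113, 106]

(0,1) stack=L1,L2,L3,L4,L5; from [0,0,0]:
+L1 (α=1/3) → [190/3, 22, 248/3]
+L2 (α=1/6) → [625/9, 347/6, 1747/18]
+L3 (α=3/5) → [3356/45, 1463/15, 7471/45]
+L4 (α=3/8) → [8621/72, 2021/24, 4559/36]
+L5 (α=2/3) → [36269/216, 12581/72, 6503/108]
= [168, 175, 60]

at x=3,y=3 over L1,L2,L3,L4,L5:
after L1 α=2/3: [122, 494/3, 364/3]
after L2 α=1/2: [187/2, 568/3, 703/6]
after L3 α=1/2: [569/4, 883/6, 1357/12]
after L4 α=1/2: [965/8, 1879/12, 1369/24]
after L5 α=1/8: [6883/64, 15241/96, 11815/192]
rounded: [108, 159, 62]

query (2,3) [L1,L2,L3,L4,L5,L6] — begin 0,0,0
L1 α=6/7: [804/7, 1146/7, 456/7]
L2 α=1/2: [1200/7, 2427/14, 1583/14]
L3 α=1/7: [8320/49, 8548/49, 5148/49]
L4 α=5/8: [36735/196, 41569/392, 19237/196]
L5 α=2/5: [204677/980, 266611/1960, 110631/980]
L6 α=1/2: [327177/1960, 556691/3920, 274291/1960]
→ [167, 142, 140]

query (0,2) [L1,L2,L3,L4,L5,L6] — begin 0,0,0
+L1 (α=1/2) → [42, 235/2, 20]
+L2 (α=5/6) → [259/2, 835/4, 895/6]
+L3 (α=3/4) → [973/8, 2299/16, 2677/24]
+L4 (α=4/5) → [905/8, 15163/80, 19861/120]
+L5 (α=2/3) → [659/8, 15241/80, 34741/360]
+L6 (α=3/4) → [1739/32, 32761/320, 201061/1440]
rounded: [54, 102, 140]

at x=2,y=1 over L1,L2,L3,L4,L5,L6:
L1 α=1/2: [55/2, 207/2, 171/2]
L2 α=3/4: [1201/8, 1323/8, 471/8]
L3 α=1/5: [1249/10, 1687/10, 539/10]
L4 α=0: [1249/10, 1687/10, 539/10]
L5 α=5/7: [532/5, 5987/35, 5864/35]
L6 α=6/7: [6892/35, 39377/245, 58784/245]
rounded: [197, 161, 240]


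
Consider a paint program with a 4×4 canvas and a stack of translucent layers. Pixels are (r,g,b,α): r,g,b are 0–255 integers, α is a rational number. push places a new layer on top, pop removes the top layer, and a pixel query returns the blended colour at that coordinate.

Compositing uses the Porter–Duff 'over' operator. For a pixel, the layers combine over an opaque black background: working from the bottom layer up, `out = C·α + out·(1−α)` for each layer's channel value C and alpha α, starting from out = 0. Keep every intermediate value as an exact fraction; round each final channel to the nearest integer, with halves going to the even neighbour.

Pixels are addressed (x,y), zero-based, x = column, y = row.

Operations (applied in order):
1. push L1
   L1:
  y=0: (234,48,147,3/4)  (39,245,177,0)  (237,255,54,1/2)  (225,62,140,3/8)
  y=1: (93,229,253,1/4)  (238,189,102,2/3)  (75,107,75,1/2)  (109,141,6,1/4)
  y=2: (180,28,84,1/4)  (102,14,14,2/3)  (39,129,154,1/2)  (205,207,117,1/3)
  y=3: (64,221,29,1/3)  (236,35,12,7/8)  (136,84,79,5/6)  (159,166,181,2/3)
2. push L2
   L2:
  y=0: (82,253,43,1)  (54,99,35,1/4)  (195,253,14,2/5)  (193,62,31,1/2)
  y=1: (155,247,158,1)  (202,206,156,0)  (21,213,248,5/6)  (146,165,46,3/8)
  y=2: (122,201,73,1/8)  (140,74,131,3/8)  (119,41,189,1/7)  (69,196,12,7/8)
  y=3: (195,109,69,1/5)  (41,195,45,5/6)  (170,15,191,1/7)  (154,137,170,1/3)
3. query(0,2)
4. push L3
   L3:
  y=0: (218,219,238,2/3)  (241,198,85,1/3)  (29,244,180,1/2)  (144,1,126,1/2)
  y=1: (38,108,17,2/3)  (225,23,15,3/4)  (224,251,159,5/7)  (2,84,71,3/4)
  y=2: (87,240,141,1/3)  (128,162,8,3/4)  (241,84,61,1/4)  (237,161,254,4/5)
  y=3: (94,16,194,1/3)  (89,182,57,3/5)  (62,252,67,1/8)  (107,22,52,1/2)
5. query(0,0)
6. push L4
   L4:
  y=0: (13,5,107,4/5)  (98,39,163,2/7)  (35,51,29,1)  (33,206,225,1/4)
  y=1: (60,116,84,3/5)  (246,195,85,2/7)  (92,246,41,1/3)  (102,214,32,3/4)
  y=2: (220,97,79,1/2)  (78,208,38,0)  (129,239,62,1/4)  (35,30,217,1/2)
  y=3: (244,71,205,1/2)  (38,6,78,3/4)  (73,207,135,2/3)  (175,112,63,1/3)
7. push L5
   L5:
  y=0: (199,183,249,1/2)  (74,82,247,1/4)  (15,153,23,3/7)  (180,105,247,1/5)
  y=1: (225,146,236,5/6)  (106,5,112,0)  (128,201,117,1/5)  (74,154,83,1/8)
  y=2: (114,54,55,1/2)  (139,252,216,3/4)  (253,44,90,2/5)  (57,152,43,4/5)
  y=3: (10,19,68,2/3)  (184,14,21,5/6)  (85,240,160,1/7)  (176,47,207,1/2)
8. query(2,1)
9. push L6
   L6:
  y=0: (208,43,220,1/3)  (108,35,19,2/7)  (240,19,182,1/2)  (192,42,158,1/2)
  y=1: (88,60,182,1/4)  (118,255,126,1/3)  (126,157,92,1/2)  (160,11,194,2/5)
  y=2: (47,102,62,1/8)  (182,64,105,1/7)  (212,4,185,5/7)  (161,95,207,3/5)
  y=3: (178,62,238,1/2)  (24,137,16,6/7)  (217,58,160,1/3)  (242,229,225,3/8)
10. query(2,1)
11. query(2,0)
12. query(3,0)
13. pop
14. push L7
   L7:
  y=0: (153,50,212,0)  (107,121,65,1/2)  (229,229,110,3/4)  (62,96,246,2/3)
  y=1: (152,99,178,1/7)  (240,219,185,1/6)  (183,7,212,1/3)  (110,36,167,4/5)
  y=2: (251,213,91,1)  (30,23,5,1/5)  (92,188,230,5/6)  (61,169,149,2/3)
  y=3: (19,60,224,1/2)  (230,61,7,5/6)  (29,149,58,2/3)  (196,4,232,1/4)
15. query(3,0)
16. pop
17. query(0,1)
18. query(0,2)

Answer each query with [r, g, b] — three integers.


(0,2) stack=L1,L2; from [0,0,0]:
after L1 α=1/4: [45, 7, 21]
after L2 α=1/8: [437/8, 125/4, 55/2]
→ [55, 31, 28]

at x=0,y=0 over L1,L2,L3:
+L1 (α=3/4) → [351/2, 36, 441/4]
+L2 (α=1) → [82, 253, 43]
+L3 (α=2/3) → [518/3, 691/3, 173]
→ [173, 230, 173]

query (2,1) [L1,L2,L3,L4,L5] — begin 0,0,0
after L1 α=1/2: [75/2, 107/2, 75/2]
after L2 α=5/6: [95/4, 2237/12, 2555/12]
after L3 α=5/7: [2335/14, 9767/42, 7325/42]
after L4 α=1/3: [993/7, 14933/63, 8186/63]
after L5 α=1/5: [4868/35, 14479/63, 8023/63]
→ [139, 230, 127]

(2,1) stack=L1,L2,L3,L4,L5,L6; from [0,0,0]:
L1 α=1/2: [75/2, 107/2, 75/2]
L2 α=5/6: [95/4, 2237/12, 2555/12]
L3 α=5/7: [2335/14, 9767/42, 7325/42]
L4 α=1/3: [993/7, 14933/63, 8186/63]
L5 α=1/5: [4868/35, 14479/63, 8023/63]
L6 α=1/2: [4639/35, 12185/63, 13819/126]
rounded: [133, 193, 110]

query (2,0) [L1,L2,L3,L4,L5,L6] — begin 0,0,0
+L1 (α=1/2) → [237/2, 255/2, 27]
+L2 (α=2/5) → [1491/10, 1777/10, 109/5]
+L3 (α=1/2) → [1781/20, 4217/20, 1009/10]
+L4 (α=1) → [35, 51, 29]
+L5 (α=3/7) → [185/7, 663/7, 185/7]
+L6 (α=1/2) → [1865/14, 398/7, 1459/14]
= [133, 57, 104]

query (3,0) [L1,L2,L3,L4,L5,L6] — begin 0,0,0
after L1 α=3/8: [675/8, 93/4, 105/2]
after L2 α=1/2: [2219/16, 341/8, 167/4]
after L3 α=1/2: [4523/32, 349/16, 671/8]
after L4 α=1/4: [14625/128, 4343/64, 3813/32]
after L5 α=1/5: [4077/32, 6023/80, 5789/40]
after L6 α=1/2: [10221/64, 9383/160, 12109/80]
→ [160, 59, 151]

(3,0) stack=L1,L2,L3,L4,L5,L7; from [0,0,0]:
+L1 (α=3/8) → [675/8, 93/4, 105/2]
+L2 (α=1/2) → [2219/16, 341/8, 167/4]
+L3 (α=1/2) → [4523/32, 349/16, 671/8]
+L4 (α=1/4) → [14625/128, 4343/64, 3813/32]
+L5 (α=1/5) → [4077/32, 6023/80, 5789/40]
+L7 (α=2/3) → [8045/96, 21383/240, 25469/120]
rounded: [84, 89, 212]

query (0,1) [L1,L2,L3,L4,L5] — begin 0,0,0
+L1 (α=1/4) → [93/4, 229/4, 253/4]
+L2 (α=1) → [155, 247, 158]
+L3 (α=2/3) → [77, 463/3, 64]
+L4 (α=3/5) → [334/5, 394/3, 76]
+L5 (α=5/6) → [5959/30, 1292/9, 628/3]
→ [199, 144, 209]

(0,2) stack=L1,L2,L3,L4,L5; from [0,0,0]:
+L1 (α=1/4) → [45, 7, 21]
+L2 (α=1/8) → [437/8, 125/4, 55/2]
+L3 (α=1/3) → [785/12, 605/6, 196/3]
+L4 (α=1/2) → [3425/24, 1187/12, 433/6]
+L5 (α=1/2) → [6161/48, 1835/24, 763/12]
= [128, 76, 64]


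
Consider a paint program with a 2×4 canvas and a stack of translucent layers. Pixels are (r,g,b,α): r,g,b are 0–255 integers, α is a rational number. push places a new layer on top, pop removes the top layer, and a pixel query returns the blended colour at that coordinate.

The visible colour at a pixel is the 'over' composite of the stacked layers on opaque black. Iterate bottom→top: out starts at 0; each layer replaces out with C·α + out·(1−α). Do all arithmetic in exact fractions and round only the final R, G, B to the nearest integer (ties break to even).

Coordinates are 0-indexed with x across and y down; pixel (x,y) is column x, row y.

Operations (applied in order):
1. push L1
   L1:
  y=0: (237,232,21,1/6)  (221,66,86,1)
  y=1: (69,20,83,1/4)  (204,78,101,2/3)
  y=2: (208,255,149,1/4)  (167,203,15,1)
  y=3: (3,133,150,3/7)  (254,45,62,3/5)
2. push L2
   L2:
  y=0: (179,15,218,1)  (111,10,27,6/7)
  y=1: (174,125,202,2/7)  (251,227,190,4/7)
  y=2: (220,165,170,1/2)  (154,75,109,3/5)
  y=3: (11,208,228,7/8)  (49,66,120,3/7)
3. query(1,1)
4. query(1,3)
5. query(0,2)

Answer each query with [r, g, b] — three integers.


query (1,1) [L1,L2] — begin 0,0,0
L1 α=2/3: [136, 52, 202/3]
L2 α=4/7: [1412/7, 152, 962/7]
= [202, 152, 137]

query (1,3) [L1,L2] — begin 0,0,0
after L1 α=3/5: [762/5, 27, 186/5]
after L2 α=3/7: [3783/35, 306/7, 2544/35]
= [108, 44, 73]

query (0,2) [L1,L2] — begin 0,0,0
after L1 α=1/4: [52, 255/4, 149/4]
after L2 α=1/2: [136, 915/8, 829/8]
rounded: [136, 114, 104]


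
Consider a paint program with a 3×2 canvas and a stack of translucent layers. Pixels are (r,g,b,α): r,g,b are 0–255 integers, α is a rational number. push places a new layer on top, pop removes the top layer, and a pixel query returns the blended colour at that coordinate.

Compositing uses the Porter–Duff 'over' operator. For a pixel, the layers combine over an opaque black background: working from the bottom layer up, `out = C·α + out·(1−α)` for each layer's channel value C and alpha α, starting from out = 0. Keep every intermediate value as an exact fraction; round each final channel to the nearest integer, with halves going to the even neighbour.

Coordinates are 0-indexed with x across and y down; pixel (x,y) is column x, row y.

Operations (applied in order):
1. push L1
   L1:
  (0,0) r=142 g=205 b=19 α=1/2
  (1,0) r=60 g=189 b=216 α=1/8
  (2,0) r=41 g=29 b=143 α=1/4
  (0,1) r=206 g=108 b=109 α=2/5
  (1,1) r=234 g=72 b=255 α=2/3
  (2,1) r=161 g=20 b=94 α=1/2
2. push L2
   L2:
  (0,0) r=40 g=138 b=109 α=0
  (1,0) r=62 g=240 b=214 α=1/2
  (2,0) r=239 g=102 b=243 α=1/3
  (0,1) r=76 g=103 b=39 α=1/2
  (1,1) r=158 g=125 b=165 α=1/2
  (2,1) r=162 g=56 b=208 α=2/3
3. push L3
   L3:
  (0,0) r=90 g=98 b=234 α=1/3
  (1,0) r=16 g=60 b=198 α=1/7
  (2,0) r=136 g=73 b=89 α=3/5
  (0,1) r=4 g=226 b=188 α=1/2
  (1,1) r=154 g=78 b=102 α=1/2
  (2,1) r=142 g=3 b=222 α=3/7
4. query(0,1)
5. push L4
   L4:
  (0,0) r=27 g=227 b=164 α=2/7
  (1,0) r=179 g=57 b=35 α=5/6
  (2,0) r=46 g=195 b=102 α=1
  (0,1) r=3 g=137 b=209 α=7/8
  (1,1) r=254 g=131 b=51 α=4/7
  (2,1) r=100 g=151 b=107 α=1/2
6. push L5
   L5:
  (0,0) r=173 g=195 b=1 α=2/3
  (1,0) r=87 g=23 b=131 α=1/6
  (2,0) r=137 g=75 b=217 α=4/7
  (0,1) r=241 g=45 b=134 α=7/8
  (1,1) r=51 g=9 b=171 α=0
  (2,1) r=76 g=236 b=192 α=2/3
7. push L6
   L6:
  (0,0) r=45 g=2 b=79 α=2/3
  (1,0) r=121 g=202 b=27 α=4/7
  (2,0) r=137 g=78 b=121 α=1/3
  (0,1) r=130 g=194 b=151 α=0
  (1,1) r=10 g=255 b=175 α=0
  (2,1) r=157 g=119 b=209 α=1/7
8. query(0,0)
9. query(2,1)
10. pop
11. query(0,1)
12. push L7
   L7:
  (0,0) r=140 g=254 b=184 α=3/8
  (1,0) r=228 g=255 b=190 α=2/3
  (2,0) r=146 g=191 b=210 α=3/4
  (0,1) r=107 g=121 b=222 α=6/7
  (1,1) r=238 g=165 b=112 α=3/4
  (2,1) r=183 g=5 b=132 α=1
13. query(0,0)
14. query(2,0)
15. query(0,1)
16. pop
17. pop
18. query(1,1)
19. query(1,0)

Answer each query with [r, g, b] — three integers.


at x=0,y=1 over L1,L2,L3:
+L1 (α=2/5) → [412/5, 216/5, 218/5]
+L2 (α=1/2) → [396/5, 731/10, 413/10]
+L3 (α=1/2) → [208/5, 2991/20, 2293/20]
= [42, 150, 115]

(0,0) stack=L1,L2,L3,L4,L5,L6; from [0,0,0]:
after L1 α=1/2: [71, 205/2, 19/2]
after L2 α=0: [71, 205/2, 19/2]
after L3 α=1/3: [232/3, 101, 253/3]
after L4 α=2/7: [1322/21, 137, 2249/21]
after L5 α=2/3: [8588/63, 527/3, 2291/63]
after L6 α=2/3: [14258/189, 539/9, 12245/189]
rounded: [75, 60, 65]

at x=2,y=1 over L1,L2,L3,L4,L5,L6:
L1 α=1/2: [161/2, 10, 47]
L2 α=2/3: [809/6, 122/3, 463/3]
L3 α=3/7: [2896/21, 515/21, 550/3]
L4 α=1/2: [2498/21, 1843/21, 871/6]
L5 α=2/3: [5690/63, 11755/63, 3175/18]
L6 α=1/7: [14677/147, 26009/147, 3802/21]
rounded: [100, 177, 181]

(0,1) stack=L1,L2,L3,L4,L5; from [0,0,0]:
+L1 (α=2/5) → [412/5, 216/5, 218/5]
+L2 (α=1/2) → [396/5, 731/10, 413/10]
+L3 (α=1/2) → [208/5, 2991/20, 2293/20]
+L4 (α=7/8) → [313/40, 22171/160, 31553/160]
+L5 (α=7/8) → [67793/320, 72571/1280, 181633/1280]
→ [212, 57, 142]

query (0,0) [L1,L2,L3,L4,L5,L7] — begin 0,0,0
+L1 (α=1/2) → [71, 205/2, 19/2]
+L2 (α=0) → [71, 205/2, 19/2]
+L3 (α=1/3) → [232/3, 101, 253/3]
+L4 (α=2/7) → [1322/21, 137, 2249/21]
+L5 (α=2/3) → [8588/63, 527/3, 2291/63]
+L7 (α=3/8) → [8675/63, 4921/24, 46231/504]
= [138, 205, 92]

query (2,0) [L1,L2,L3,L4,L5,L7] — begin 0,0,0
L1 α=1/4: [41/4, 29/4, 143/4]
L2 α=1/3: [173/2, 233/6, 629/6]
L3 α=3/5: [581/5, 178/3, 286/3]
L4 α=1: [46, 195, 102]
L5 α=4/7: [98, 885/7, 1174/7]
L7 α=3/4: [134, 1224/7, 1396/7]
= [134, 175, 199]

at x=0,y=1 over L1,L2,L3,L4,L5,L7:
L1 α=2/5: [412/5, 216/5, 218/5]
L2 α=1/2: [396/5, 731/10, 413/10]
L3 α=1/2: [208/5, 2991/20, 2293/20]
L4 α=7/8: [313/40, 22171/160, 31553/160]
L5 α=7/8: [67793/320, 72571/1280, 181633/1280]
L7 α=6/7: [273233/2240, 1001851/8960, 1886593/8960]
→ [122, 112, 211]

(1,1) stack=L1,L2,L3,L4; from [0,0,0]:
+L1 (α=2/3) → [156, 48, 170]
+L2 (α=1/2) → [157, 173/2, 335/2]
+L3 (α=1/2) → [311/2, 329/4, 539/4]
+L4 (α=4/7) → [2965/14, 3083/28, 2433/28]
→ [212, 110, 87]

at x=1,y=0 over L1,L2,L3,L4:
after L1 α=1/8: [15/2, 189/8, 27]
after L2 α=1/2: [139/4, 2109/16, 241/2]
after L3 α=1/7: [449/14, 6807/56, 921/7]
after L4 α=5/6: [12979/84, 7589/112, 1073/21]
→ [155, 68, 51]


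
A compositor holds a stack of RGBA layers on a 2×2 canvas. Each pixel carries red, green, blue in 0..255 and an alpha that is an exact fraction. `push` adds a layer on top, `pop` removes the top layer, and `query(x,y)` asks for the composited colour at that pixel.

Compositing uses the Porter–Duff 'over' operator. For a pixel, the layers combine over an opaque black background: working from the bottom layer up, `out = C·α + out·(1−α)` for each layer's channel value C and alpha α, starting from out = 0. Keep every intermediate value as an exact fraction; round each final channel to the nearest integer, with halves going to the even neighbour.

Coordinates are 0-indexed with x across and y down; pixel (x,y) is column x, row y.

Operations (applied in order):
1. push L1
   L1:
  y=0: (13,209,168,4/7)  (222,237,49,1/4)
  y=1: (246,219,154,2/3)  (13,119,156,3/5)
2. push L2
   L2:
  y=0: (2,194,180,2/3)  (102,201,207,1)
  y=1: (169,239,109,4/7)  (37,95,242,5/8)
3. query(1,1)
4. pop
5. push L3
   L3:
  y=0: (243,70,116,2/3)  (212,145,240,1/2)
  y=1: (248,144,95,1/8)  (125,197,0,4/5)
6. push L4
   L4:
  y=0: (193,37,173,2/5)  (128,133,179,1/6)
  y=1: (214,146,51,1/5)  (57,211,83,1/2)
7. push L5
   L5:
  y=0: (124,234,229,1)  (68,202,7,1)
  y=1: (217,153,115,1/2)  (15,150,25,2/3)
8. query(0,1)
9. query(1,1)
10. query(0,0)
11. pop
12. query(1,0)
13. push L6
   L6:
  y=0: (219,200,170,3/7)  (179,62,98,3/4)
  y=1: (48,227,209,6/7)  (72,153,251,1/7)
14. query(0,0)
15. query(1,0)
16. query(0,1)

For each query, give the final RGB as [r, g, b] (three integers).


query (1,1) [L1,L2] — begin 0,0,0
L1 α=3/5: [39/5, 357/5, 468/5]
L2 α=5/8: [521/20, 1723/20, 3727/20]
= [26, 86, 186]

at x=0,y=1 over L1,L3,L4,L5:
+L1 (α=2/3) → [164, 146, 308/3]
+L3 (α=1/8) → [349/2, 583/4, 2441/24]
+L4 (α=1/5) → [912/5, 729/5, 2747/30]
+L5 (α=1/2) → [1997/10, 747/5, 6197/60]
rounded: [200, 149, 103]

at x=1,y=1 over L1,L3,L4,L5:
L1 α=3/5: [39/5, 357/5, 468/5]
L3 α=4/5: [2539/25, 4297/25, 468/25]
L4 α=1/2: [1982/25, 4786/25, 2543/50]
L5 α=2/3: [2732/75, 12286/75, 1681/50]
= [36, 164, 34]

at x=0,y=0 over L1,L3,L4,L5:
+L1 (α=4/7) → [52/7, 836/7, 96]
+L3 (α=2/3) → [3454/21, 1816/21, 328/3]
+L4 (α=2/5) → [6156/35, 2334/35, 674/5]
+L5 (α=1) → [124, 234, 229]
rounded: [124, 234, 229]

(1,0) stack=L1,L3,L4; from [0,0,0]:
L1 α=1/4: [111/2, 237/4, 49/4]
L3 α=1/2: [535/4, 817/8, 1009/8]
L4 α=1/6: [3187/24, 5149/48, 2159/16]
= [133, 107, 135]

query (0,0) [L1,L3,L4,L6] — begin 0,0,0
+L1 (α=4/7) → [52/7, 836/7, 96]
+L3 (α=2/3) → [3454/21, 1816/21, 328/3]
+L4 (α=2/5) → [6156/35, 2334/35, 674/5]
+L6 (α=3/7) → [47619/245, 30336/245, 5246/35]
rounded: [194, 124, 150]

query (1,0) [L1,L3,L4,L6] — begin 0,0,0
L1 α=1/4: [111/2, 237/4, 49/4]
L3 α=1/2: [535/4, 817/8, 1009/8]
L4 α=1/6: [3187/24, 5149/48, 2159/16]
L6 α=3/4: [16075/96, 14077/192, 6863/64]
= [167, 73, 107]

query (0,1) [L1,L3,L4,L6] — begin 0,0,0
L1 α=2/3: [164, 146, 308/3]
L3 α=1/8: [349/2, 583/4, 2441/24]
L4 α=1/5: [912/5, 729/5, 2747/30]
L6 α=6/7: [336/5, 1077/5, 40367/210]
→ [67, 215, 192]


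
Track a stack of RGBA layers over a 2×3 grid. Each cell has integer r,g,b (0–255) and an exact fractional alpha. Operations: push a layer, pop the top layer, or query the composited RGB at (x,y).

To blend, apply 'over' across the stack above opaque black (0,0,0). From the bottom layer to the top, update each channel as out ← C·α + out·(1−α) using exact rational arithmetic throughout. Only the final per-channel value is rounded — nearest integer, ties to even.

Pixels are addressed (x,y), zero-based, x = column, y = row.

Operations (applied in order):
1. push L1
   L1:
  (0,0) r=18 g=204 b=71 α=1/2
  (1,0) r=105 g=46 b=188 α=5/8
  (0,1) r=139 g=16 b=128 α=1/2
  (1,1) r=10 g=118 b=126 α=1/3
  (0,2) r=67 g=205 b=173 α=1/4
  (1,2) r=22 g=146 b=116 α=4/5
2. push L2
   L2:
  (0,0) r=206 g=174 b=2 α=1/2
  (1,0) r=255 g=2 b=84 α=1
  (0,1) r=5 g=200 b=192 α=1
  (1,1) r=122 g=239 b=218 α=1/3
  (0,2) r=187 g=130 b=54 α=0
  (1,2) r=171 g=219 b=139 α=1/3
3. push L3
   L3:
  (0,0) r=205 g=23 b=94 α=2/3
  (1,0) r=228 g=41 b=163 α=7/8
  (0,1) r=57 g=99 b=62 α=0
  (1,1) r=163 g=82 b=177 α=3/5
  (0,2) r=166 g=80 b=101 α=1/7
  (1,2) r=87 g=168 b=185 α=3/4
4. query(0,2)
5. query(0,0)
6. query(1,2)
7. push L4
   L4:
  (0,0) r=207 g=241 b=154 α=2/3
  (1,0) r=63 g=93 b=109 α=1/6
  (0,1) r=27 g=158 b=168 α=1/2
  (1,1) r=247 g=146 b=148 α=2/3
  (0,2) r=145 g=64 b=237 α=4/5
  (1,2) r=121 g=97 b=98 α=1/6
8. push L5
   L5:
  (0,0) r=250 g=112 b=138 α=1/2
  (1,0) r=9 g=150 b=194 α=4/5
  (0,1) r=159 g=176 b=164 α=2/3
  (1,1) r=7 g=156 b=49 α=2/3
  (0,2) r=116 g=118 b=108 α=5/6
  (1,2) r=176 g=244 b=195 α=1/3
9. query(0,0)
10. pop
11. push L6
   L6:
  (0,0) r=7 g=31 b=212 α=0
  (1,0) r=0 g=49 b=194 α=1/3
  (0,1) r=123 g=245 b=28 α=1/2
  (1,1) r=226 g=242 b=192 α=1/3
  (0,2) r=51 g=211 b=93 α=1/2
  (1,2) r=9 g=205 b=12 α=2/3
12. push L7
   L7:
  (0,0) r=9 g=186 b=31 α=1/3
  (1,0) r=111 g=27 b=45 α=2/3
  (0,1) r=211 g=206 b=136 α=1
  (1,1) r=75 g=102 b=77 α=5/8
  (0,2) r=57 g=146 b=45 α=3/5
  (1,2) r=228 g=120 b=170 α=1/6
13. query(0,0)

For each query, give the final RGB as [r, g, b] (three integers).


query (0,2) [L1,L2,L3] — begin 0,0,0
L1 α=1/4: [67/4, 205/4, 173/4]
L2 α=0: [67/4, 205/4, 173/4]
L3 α=1/7: [533/14, 775/14, 103/2]
rounded: [38, 55, 52]

(0,0) stack=L1,L2,L3; from [0,0,0]:
L1 α=1/2: [9, 102, 71/2]
L2 α=1/2: [215/2, 138, 75/4]
L3 α=2/3: [345/2, 184/3, 827/12]
→ [172, 61, 69]

query (1,2) [L1,L2,L3] — begin 0,0,0
L1 α=4/5: [88/5, 584/5, 464/5]
L2 α=1/3: [1031/15, 2263/15, 541/5]
L3 α=3/4: [2473/30, 9823/60, 829/5]
= [82, 164, 166]

query (0,0) [L1,L2,L3,L4,L5] — begin 0,0,0
L1 α=1/2: [9, 102, 71/2]
L2 α=1/2: [215/2, 138, 75/4]
L3 α=2/3: [345/2, 184/3, 827/12]
L4 α=2/3: [391/2, 1630/9, 4523/36]
L5 α=1/2: [891/4, 1319/9, 9491/72]
→ [223, 147, 132]

at x=0,y=0 over L1,L2,L3,L4,L6,L7:
after L1 α=1/2: [9, 102, 71/2]
after L2 α=1/2: [215/2, 138, 75/4]
after L3 α=2/3: [345/2, 184/3, 827/12]
after L4 α=2/3: [391/2, 1630/9, 4523/36]
after L6 α=0: [391/2, 1630/9, 4523/36]
after L7 α=1/3: [400/3, 4934/27, 5081/54]
= [133, 183, 94]


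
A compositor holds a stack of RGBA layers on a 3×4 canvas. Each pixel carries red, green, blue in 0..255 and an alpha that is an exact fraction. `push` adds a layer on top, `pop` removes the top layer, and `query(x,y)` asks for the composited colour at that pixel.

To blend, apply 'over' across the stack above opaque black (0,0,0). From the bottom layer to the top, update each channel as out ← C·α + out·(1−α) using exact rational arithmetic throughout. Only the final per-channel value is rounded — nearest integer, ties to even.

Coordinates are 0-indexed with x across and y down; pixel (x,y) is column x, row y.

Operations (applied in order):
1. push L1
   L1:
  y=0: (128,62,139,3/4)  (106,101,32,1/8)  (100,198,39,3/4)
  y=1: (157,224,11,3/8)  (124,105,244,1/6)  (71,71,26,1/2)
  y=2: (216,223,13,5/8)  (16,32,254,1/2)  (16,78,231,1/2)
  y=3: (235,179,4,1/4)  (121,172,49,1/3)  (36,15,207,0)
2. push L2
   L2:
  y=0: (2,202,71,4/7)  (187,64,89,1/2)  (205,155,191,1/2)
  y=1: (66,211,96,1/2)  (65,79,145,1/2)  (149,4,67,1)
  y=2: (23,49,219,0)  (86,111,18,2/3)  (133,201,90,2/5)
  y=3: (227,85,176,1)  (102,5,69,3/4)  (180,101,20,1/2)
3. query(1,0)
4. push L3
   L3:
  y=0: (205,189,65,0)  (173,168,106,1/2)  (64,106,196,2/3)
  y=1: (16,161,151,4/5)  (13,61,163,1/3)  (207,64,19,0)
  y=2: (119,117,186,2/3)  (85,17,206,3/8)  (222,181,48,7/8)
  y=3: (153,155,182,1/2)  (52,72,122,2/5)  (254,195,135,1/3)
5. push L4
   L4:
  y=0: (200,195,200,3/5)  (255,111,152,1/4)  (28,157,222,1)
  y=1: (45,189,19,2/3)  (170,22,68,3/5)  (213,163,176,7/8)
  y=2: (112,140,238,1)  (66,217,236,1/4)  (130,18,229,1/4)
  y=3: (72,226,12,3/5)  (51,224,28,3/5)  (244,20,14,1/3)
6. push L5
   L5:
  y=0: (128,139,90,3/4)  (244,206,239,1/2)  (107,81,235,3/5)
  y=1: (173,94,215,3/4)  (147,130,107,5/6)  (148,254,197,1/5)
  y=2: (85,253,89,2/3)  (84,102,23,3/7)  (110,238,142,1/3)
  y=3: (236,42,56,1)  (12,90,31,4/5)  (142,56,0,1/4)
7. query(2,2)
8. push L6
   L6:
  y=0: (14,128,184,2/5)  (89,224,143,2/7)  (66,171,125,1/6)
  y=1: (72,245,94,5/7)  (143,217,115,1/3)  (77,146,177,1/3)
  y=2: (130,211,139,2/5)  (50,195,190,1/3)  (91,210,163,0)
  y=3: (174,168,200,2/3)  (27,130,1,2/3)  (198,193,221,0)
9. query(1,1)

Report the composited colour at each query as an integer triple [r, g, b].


query (1,0) [L1,L2] — begin 0,0,0
L1 α=1/8: [53/4, 101/8, 4]
L2 α=1/2: [801/8, 613/16, 93/2]
= [100, 38, 46]

(2,2) stack=L1,L2,L3,L4,L5; from [0,0,0]:
after L1 α=1/2: [8, 39, 231/2]
after L2 α=2/5: [58, 519/5, 1053/10]
after L3 α=7/8: [403/2, 3427/20, 4413/80]
after L4 α=1/4: [1469/8, 10641/80, 31559/320]
after L5 α=1/3: [1909/12, 20161/120, 18093/160]
→ [159, 168, 113]

at x=1,y=1 over L1,L2,L3,L4,L5,L6:
after L1 α=1/6: [62/3, 35/2, 122/3]
after L2 α=1/2: [257/6, 193/4, 557/6]
after L3 α=1/3: [296/9, 105/2, 1046/9]
after L4 α=3/5: [5182/45, 171/5, 3928/45]
after L5 α=5/6: [38257/270, 3421/30, 28003/270]
after L6 α=1/3: [57562/405, 6676/45, 43528/405]
→ [142, 148, 107]


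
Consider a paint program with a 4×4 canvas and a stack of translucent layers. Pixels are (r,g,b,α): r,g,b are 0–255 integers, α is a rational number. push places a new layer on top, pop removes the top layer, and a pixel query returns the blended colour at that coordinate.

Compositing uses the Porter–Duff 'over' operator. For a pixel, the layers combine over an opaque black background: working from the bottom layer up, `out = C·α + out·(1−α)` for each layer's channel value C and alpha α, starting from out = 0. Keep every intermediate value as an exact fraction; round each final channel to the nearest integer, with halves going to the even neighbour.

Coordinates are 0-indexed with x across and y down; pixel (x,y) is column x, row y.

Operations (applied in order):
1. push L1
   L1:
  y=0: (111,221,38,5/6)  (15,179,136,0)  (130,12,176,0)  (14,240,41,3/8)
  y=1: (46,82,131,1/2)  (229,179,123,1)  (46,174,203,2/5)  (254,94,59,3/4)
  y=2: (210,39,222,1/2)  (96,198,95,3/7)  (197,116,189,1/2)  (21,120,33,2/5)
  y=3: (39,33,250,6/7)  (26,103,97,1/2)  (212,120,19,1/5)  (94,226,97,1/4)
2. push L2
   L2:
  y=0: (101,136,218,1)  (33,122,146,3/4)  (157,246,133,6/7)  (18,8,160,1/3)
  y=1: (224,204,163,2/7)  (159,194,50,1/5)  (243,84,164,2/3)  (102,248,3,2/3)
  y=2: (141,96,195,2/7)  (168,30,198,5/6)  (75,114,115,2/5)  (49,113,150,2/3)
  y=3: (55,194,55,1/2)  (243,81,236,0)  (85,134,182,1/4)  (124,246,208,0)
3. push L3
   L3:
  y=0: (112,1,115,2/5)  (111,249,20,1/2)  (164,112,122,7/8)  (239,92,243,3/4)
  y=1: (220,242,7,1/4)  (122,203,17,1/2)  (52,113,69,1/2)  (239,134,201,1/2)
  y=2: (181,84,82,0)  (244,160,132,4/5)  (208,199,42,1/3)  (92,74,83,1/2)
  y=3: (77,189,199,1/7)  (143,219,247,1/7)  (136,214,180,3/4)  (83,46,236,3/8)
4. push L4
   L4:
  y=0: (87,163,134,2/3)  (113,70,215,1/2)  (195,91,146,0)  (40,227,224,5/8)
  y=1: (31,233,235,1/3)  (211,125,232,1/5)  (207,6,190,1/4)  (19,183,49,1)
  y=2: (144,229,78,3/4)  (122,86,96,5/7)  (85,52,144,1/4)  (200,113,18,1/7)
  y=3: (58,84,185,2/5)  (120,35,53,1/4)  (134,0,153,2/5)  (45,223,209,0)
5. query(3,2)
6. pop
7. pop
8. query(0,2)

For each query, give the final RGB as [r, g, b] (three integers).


at x=3,y=2 over L1,L2,L3,L4:
+L1 (α=2/5) → [42/5, 48, 66/5]
+L2 (α=2/3) → [532/15, 274/3, 522/5]
+L3 (α=1/2) → [956/15, 248/3, 937/10]
+L4 (α=1/7) → [416/5, 87, 2901/35]
rounded: [83, 87, 83]

at x=0,y=2 over L1,L2:
after L1 α=1/2: [105, 39/2, 111]
after L2 α=2/7: [807/7, 579/14, 135]
→ [115, 41, 135]


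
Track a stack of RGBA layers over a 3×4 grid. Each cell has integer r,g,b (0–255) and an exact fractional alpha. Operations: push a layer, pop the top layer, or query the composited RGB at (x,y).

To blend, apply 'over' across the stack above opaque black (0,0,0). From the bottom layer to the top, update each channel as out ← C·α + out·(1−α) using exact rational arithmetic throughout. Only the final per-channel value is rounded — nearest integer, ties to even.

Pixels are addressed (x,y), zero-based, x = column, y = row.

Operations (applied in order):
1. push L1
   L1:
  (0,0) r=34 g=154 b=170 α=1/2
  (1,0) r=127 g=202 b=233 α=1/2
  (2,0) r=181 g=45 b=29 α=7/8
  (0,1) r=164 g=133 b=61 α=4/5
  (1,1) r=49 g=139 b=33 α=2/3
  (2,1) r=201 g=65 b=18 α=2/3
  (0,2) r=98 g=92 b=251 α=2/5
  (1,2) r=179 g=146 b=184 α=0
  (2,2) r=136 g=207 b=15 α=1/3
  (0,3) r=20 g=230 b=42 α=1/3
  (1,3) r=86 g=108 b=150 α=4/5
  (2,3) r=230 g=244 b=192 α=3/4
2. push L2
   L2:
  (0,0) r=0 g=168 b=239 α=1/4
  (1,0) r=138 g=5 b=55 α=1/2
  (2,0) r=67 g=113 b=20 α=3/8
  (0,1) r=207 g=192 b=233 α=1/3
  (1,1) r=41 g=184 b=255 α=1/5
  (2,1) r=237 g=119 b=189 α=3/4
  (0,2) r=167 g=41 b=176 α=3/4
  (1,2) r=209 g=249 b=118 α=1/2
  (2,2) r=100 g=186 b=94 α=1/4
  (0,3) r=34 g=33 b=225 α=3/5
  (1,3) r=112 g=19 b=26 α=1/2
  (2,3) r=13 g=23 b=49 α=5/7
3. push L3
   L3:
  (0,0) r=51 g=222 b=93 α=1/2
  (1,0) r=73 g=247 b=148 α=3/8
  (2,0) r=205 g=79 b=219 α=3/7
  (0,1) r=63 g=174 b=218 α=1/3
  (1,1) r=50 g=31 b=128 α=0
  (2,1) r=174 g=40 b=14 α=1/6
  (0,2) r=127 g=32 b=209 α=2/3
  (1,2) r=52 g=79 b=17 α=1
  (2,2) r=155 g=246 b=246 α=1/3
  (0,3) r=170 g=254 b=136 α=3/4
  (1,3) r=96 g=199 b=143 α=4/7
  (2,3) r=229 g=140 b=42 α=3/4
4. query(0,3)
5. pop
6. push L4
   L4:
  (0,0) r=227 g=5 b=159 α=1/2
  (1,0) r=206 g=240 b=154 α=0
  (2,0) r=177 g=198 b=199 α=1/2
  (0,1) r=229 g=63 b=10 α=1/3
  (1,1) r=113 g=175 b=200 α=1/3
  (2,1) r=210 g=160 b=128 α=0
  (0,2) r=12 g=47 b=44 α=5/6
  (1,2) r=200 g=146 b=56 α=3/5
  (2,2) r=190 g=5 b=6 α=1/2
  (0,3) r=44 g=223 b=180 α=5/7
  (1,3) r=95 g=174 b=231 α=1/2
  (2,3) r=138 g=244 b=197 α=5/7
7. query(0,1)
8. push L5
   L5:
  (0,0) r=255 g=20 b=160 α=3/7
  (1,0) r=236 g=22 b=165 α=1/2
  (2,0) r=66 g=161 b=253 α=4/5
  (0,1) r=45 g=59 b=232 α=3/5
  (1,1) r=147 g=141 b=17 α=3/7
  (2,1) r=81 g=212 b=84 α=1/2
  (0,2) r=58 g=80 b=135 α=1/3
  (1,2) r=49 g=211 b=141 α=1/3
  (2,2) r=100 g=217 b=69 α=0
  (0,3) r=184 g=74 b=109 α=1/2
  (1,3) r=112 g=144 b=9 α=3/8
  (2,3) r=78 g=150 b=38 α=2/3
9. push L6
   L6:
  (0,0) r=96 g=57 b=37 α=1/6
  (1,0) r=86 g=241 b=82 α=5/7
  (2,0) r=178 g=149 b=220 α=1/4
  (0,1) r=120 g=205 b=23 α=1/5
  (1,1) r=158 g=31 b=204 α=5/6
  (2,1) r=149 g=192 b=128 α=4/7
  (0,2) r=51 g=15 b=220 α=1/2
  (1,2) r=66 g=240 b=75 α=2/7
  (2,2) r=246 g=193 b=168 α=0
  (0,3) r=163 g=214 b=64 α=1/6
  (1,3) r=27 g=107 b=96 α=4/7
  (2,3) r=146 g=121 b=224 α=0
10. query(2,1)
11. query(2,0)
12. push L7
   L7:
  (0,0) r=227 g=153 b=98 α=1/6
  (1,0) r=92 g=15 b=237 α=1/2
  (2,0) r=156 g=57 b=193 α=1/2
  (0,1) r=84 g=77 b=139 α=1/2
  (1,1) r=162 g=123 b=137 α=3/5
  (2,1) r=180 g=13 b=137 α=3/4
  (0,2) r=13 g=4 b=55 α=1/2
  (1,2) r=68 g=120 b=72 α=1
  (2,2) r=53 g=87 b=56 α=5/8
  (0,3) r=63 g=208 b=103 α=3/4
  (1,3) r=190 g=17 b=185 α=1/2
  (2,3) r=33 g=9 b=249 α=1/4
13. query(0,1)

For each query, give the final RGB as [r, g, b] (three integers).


at x=0,y=3 over L1,L2,L3:
L1 α=1/3: [20/3, 230/3, 14]
L2 α=3/5: [346/15, 757/15, 703/5]
L3 α=3/4: [1999/15, 12187/60, 2743/20]
rounded: [133, 203, 137]

query (0,1) [L1,L2,L4] — begin 0,0,0
L1 α=4/5: [656/5, 532/5, 244/5]
L2 α=1/3: [2347/15, 2024/15, 551/5]
L4 α=1/3: [8129/45, 4993/45, 384/5]
→ [181, 111, 77]

at x=2,y=1 over L1,L2,L4,L5,L6:
after L1 α=2/3: [134, 130/3, 12]
after L2 α=3/4: [845/4, 1201/12, 579/4]
after L4 α=0: [845/4, 1201/12, 579/4]
after L5 α=1/2: [1169/8, 3745/24, 915/8]
after L6 α=4/7: [8275/56, 9889/56, 6841/56]
→ [148, 177, 122]

at x=2,y=0 over L1,L2,L4,L5,L6:
L1 α=7/8: [1267/8, 315/8, 203/8]
L2 α=3/8: [7943/64, 4287/64, 1495/64]
L4 α=1/2: [19271/128, 16959/128, 14231/128]
L5 α=4/5: [53063/640, 99391/640, 143767/640]
L6 α=1/4: [273109/2560, 393533/2560, 572101/2560]
rounded: [107, 154, 223]

at x=0,y=1 over L1,L2,L4,L5,L6,L7:
L1 α=4/5: [656/5, 532/5, 244/5]
L2 α=1/3: [2347/15, 2024/15, 551/5]
L4 α=1/3: [8129/45, 4993/45, 384/5]
L5 α=3/5: [22333/225, 17951/225, 4248/25]
L6 α=1/5: [116332/1125, 117929/1125, 17567/125]
L7 α=1/2: [105416/1125, 102277/1125, 17471/125]
= [94, 91, 140]


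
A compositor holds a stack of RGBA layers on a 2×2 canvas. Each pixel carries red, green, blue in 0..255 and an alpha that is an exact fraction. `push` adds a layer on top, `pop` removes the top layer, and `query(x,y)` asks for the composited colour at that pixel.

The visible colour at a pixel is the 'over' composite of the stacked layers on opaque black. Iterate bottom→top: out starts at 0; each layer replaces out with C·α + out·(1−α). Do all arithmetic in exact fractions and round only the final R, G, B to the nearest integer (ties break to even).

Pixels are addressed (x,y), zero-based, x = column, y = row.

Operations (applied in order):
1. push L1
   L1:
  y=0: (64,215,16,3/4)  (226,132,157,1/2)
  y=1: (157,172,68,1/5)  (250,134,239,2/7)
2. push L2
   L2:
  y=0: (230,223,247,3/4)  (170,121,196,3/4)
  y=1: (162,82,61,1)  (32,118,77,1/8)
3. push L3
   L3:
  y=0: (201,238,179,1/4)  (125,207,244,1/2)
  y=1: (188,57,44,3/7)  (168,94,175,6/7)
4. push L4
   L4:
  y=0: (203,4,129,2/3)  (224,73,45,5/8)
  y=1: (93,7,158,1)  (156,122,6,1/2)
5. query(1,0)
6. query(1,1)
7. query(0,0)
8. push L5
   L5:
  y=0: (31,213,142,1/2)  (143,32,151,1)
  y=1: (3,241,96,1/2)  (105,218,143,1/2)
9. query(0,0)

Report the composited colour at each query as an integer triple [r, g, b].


(1,0) stack=L1,L2,L3,L4; from [0,0,0]:
+L1 (α=1/2) → [113, 66, 157/2]
+L2 (α=3/4) → [623/4, 429/4, 1333/8]
+L3 (α=1/2) → [1123/8, 1257/8, 3285/16]
+L4 (α=5/8) → [12329/64, 6691/64, 13455/128]
rounded: [193, 105, 105]

(1,1) stack=L1,L2,L3,L4; from [0,0,0]:
L1 α=2/7: [500/7, 268/7, 478/7]
L2 α=1/8: [133/2, 193/4, 555/8]
L3 α=6/7: [307/2, 2449/28, 8955/56]
L4 α=1/2: [619/4, 5865/56, 9291/112]
→ [155, 105, 83]

at x=0,y=0 over L1,L2,L3,L4:
+L1 (α=3/4) → [48, 645/4, 12]
+L2 (α=3/4) → [369/2, 3321/16, 753/4]
+L3 (α=1/4) → [1509/8, 13771/64, 2975/16]
+L4 (α=2/3) → [4757/24, 4761/64, 7103/48]
= [198, 74, 148]

at x=0,y=0 over L1,L2,L3,L4,L5:
L1 α=3/4: [48, 645/4, 12]
L2 α=3/4: [369/2, 3321/16, 753/4]
L3 α=1/4: [1509/8, 13771/64, 2975/16]
L4 α=2/3: [4757/24, 4761/64, 7103/48]
L5 α=1/2: [5501/48, 18393/128, 13919/96]
= [115, 144, 145]


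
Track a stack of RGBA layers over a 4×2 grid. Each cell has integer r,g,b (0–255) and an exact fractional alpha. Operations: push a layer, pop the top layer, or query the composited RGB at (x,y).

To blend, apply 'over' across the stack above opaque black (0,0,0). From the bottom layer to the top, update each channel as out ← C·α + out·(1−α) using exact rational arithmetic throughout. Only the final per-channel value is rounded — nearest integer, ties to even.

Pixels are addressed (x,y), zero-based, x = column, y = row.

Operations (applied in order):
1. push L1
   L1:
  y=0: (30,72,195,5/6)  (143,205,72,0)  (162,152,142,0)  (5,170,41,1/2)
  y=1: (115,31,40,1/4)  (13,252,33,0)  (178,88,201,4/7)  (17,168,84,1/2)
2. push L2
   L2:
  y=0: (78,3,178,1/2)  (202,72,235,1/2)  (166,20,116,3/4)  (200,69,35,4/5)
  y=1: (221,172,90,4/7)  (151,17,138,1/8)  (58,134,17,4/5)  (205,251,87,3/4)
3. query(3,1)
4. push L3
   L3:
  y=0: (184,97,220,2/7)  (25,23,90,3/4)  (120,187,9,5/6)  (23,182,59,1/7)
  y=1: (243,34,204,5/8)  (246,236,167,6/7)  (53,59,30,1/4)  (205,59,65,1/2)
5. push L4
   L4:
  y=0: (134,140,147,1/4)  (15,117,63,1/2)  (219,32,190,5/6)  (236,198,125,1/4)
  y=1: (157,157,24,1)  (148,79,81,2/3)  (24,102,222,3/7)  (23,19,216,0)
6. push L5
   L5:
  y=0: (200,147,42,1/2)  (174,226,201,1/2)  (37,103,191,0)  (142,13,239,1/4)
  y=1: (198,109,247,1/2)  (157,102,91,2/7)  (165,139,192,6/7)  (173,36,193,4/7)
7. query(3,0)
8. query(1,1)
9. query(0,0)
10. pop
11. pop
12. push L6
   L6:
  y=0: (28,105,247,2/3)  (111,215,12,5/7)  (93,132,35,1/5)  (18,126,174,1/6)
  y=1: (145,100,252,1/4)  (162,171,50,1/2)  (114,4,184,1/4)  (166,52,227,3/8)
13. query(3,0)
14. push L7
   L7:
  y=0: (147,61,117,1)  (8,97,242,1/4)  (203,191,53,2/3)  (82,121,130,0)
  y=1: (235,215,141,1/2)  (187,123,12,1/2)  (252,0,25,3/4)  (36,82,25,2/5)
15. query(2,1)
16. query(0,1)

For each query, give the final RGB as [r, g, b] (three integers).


(3,1) stack=L1,L2; from [0,0,0]:
after L1 α=1/2: [17/2, 84, 42]
after L2 α=3/4: [1247/8, 837/4, 303/4]
→ [156, 209, 76]

query (3,0) [L1,L2,L3,L4,L5] — begin 0,0,0
L1 α=1/2: [5/2, 85, 41/2]
L2 α=4/5: [321/2, 361/5, 321/10]
L3 α=1/7: [986/7, 3076/35, 1258/35]
L4 α=1/4: [2305/14, 8079/70, 8149/140]
L5 α=1/4: [8903/56, 25147/280, 57907/560]
rounded: [159, 90, 103]

(1,1) stack=L1,L2,L3,L4,L5; from [0,0,0]:
after L1 α=0: [0, 0, 0]
after L2 α=1/8: [151/8, 17/8, 69/4]
after L3 α=6/7: [11959/56, 11345/56, 4077/28]
after L4 α=2/3: [28535/168, 6731/56, 2871/28]
after L5 α=2/7: [195427/1176, 45079/392, 19451/196]
= [166, 115, 99]

query (0,0) [L1,L2,L3,L4,L5] — begin 0,0,0
L1 α=5/6: [25, 60, 325/2]
L2 α=1/2: [103/2, 63/2, 681/4]
L3 α=2/7: [1251/14, 703/14, 5165/28]
L4 α=1/4: [5629/56, 4069/56, 19611/112]
L5 α=1/2: [16829/112, 12301/112, 24315/224]
→ [150, 110, 109]

(3,0) stack=L1,L2,L3,L6; from [0,0,0]:
L1 α=1/2: [5/2, 85, 41/2]
L2 α=4/5: [321/2, 361/5, 321/10]
L3 α=1/7: [986/7, 3076/35, 1258/35]
L6 α=1/6: [2528/21, 1979/21, 1238/21]
rounded: [120, 94, 59]

at x=2,y=1 over L1,L2,L3,L6,L7:
L1 α=4/7: [712/7, 352/7, 804/7]
L2 α=4/5: [2336/35, 4104/35, 256/7]
L3 α=1/4: [8863/140, 14377/140, 489/14]
L6 α=1/4: [42549/560, 43691/560, 4043/56]
L7 α=3/4: [465909/2240, 43691/2240, 8243/224]
= [208, 20, 37]

query (0,1) [L1,L2,L3,L6,L7] — begin 0,0,0
+L1 (α=1/4) → [115/4, 31/4, 10]
+L2 (α=4/7) → [3881/28, 2845/28, 390/7]
+L3 (α=5/8) → [45663/224, 13295/224, 4155/28]
+L6 (α=1/4) → [169469/896, 62285/896, 19521/112]
+L7 (α=1/2) → [380029/1792, 254925/1792, 35313/224]
= [212, 142, 158]


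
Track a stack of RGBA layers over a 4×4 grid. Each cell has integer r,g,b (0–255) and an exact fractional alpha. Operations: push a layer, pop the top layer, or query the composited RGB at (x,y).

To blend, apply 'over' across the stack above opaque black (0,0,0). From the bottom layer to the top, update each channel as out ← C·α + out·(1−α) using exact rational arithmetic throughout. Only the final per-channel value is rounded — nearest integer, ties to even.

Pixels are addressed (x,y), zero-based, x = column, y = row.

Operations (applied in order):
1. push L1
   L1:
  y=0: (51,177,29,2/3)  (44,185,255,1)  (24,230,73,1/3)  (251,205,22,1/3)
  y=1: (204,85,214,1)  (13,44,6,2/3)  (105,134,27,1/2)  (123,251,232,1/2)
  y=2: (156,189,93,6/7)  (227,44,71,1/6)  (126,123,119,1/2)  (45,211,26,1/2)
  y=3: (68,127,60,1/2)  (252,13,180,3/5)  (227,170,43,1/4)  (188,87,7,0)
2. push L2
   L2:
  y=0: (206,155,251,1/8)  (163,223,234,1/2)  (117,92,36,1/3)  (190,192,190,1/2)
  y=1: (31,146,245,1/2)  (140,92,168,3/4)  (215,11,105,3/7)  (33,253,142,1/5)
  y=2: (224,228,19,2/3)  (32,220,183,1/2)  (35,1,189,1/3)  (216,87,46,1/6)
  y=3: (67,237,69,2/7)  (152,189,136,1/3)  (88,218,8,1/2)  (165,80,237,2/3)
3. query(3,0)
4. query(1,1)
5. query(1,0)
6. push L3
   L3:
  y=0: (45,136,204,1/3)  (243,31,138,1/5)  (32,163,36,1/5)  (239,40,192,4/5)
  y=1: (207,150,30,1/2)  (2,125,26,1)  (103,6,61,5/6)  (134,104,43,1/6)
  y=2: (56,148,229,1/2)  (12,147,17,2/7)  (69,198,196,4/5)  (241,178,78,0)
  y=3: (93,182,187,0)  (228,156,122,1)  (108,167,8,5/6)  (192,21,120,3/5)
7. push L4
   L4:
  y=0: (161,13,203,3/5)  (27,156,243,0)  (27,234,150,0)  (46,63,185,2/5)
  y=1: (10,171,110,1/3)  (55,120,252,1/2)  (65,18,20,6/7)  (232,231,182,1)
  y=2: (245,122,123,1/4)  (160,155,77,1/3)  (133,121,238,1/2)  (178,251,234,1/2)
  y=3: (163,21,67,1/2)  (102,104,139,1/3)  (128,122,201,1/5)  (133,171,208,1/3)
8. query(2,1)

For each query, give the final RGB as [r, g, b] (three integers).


at x=3,y=0 over L1,L2:
L1 α=1/3: [251/3, 205/3, 22/3]
L2 α=1/2: [821/6, 781/6, 296/3]
→ [137, 130, 99]

(1,1) stack=L1,L2; from [0,0,0]:
after L1 α=2/3: [26/3, 88/3, 4]
after L2 α=3/4: [643/6, 229/3, 127]
→ [107, 76, 127]

query (1,0) [L1,L2] — begin 0,0,0
+L1 (α=1) → [44, 185, 255]
+L2 (α=1/2) → [207/2, 204, 489/2]
rounded: [104, 204, 244]

(2,1) stack=L1,L2,L3,L4; from [0,0,0]:
L1 α=1/2: [105/2, 67, 27/2]
L2 α=3/7: [855/7, 43, 369/7]
L3 α=5/6: [2230/21, 73/6, 1252/21]
L4 α=6/7: [10420/147, 103/6, 3772/147]
→ [71, 17, 26]
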